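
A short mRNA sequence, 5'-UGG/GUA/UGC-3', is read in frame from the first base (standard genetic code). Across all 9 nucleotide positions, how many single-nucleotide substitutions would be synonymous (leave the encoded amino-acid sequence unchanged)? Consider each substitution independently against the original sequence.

Codon 1 (UGG, Trp): 0 synonymous substitutions.
Codon 2 (GUA, Val): 3 synonymous substitutions.
Codon 3 (UGC, Cys): 1 synonymous substitution.
Total: 0 + 3 + 1 = 4.

4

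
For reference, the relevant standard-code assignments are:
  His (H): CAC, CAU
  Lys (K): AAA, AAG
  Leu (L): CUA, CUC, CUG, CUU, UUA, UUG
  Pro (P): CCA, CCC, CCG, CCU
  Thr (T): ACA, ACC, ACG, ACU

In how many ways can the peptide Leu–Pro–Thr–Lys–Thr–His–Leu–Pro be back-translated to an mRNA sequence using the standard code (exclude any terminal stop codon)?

36864

Leu: 6 codons.
Pro: 4 codons.
Thr: 4 codons.
Lys: 2 codons.
Thr: 4 codons.
His: 2 codons.
Leu: 6 codons.
Pro: 4 codons.
6 × 4 × 4 × 2 × 4 × 2 × 6 × 4 = 36864.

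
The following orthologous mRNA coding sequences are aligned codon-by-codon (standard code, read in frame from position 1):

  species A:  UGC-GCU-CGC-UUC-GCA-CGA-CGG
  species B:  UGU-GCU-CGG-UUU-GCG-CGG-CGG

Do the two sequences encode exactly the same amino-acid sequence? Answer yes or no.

Codon 1: UGC Cys / UGU Cys — synonymous.
Codon 2: GCU Ala / GCU Ala — identical.
Codon 3: CGC Arg / CGG Arg — synonymous.
Codon 4: UUC Phe / UUU Phe — synonymous.
Codon 5: GCA Ala / GCG Ala — synonymous.
Codon 6: CGA Arg / CGG Arg — synonymous.
Codon 7: CGG Arg / CGG Arg — identical.
Nonsynonymous differences: 0 → same protein.

yes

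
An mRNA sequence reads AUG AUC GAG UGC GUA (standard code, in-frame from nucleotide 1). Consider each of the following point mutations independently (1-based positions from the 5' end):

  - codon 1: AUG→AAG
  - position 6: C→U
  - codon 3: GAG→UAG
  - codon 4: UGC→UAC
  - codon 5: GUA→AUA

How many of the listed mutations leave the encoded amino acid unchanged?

1

Codon 1: AUG (Met) → AAG (Lys) — missense.
Codon 2: AUC (Ile) → AUU (Ile) — synonymous.
Codon 3: GAG (Glu) → UAG (Stop) — nonsense.
Codon 4: UGC (Cys) → UAC (Tyr) — missense.
Codon 5: GUA (Val) → AUA (Ile) — missense.
Synonymous: 1 of 5.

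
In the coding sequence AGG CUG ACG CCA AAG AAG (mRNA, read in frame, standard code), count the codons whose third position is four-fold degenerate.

Codon 1 AGG (Arg): third position 2-fold.
Codon 2 CUG (Leu): third position 4-fold.
Codon 3 ACG (Thr): third position 4-fold.
Codon 4 CCA (Pro): third position 4-fold.
Codon 5 AAG (Lys): third position 2-fold.
Codon 6 AAG (Lys): third position 2-fold.
Four-fold degenerate third positions: 3.

3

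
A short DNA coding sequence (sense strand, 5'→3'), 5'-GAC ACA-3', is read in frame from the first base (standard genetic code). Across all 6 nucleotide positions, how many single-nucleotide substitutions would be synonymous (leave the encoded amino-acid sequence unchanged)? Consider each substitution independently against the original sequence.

4

Codon 1 (GAC, Asp): 1 synonymous substitution.
Codon 2 (ACA, Thr): 3 synonymous substitutions.
Total: 1 + 3 = 4.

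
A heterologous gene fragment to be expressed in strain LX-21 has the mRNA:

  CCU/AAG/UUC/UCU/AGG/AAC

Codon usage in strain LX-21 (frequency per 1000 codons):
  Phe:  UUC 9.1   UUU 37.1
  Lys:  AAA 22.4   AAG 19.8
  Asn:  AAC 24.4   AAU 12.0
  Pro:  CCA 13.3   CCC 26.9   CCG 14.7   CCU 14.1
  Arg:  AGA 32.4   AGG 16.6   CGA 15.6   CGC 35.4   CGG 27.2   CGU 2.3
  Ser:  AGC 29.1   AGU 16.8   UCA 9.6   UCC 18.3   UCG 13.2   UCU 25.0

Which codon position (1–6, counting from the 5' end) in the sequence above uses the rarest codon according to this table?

Codon 1 CCU (Pro): 14.1 per 1000.
Codon 2 AAG (Lys): 19.8 per 1000.
Codon 3 UUC (Phe): 9.1 per 1000.
Codon 4 UCU (Ser): 25.0 per 1000.
Codon 5 AGG (Arg): 16.6 per 1000.
Codon 6 AAC (Asn): 24.4 per 1000.
Lowest frequency is 9.1 at codon 3.

3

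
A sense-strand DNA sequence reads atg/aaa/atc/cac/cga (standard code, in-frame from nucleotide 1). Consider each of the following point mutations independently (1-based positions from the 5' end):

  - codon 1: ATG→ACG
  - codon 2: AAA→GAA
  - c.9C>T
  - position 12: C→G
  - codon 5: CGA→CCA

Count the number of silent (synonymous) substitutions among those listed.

1

Codon 1: ATG (Met) → ACG (Thr) — missense.
Codon 2: AAA (Lys) → GAA (Glu) — missense.
Codon 3: ATC (Ile) → ATT (Ile) — synonymous.
Codon 4: CAC (His) → CAG (Gln) — missense.
Codon 5: CGA (Arg) → CCA (Pro) — missense.
Synonymous: 1 of 5.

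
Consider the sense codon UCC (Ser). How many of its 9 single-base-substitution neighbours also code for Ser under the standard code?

Position 1: none → 0 synonymous.
Position 2: none → 0 synonymous.
Position 3: UCU, UCA, UCG → 3 synonymous.
Total: 0 + 0 + 3 = 3.

3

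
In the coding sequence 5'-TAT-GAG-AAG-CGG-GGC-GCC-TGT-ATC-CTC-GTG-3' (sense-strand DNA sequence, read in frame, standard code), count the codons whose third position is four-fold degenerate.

5

Codon 1 TAT (Tyr): third position 2-fold.
Codon 2 GAG (Glu): third position 2-fold.
Codon 3 AAG (Lys): third position 2-fold.
Codon 4 CGG (Arg): third position 4-fold.
Codon 5 GGC (Gly): third position 4-fold.
Codon 6 GCC (Ala): third position 4-fold.
Codon 7 TGT (Cys): third position 2-fold.
Codon 8 ATC (Ile): third position 3-fold.
Codon 9 CTC (Leu): third position 4-fold.
Codon 10 GTG (Val): third position 4-fold.
Four-fold degenerate third positions: 5.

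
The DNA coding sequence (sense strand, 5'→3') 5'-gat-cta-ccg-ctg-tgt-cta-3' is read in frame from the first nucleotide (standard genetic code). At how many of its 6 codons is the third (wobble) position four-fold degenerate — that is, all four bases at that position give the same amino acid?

Codon 1 GAT (Asp): third position 2-fold.
Codon 2 CTA (Leu): third position 4-fold.
Codon 3 CCG (Pro): third position 4-fold.
Codon 4 CTG (Leu): third position 4-fold.
Codon 5 TGT (Cys): third position 2-fold.
Codon 6 CTA (Leu): third position 4-fold.
Four-fold degenerate third positions: 4.

4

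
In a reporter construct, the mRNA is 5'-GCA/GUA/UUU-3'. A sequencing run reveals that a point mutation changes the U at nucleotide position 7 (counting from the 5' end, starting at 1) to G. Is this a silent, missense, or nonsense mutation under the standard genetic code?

missense

Position 7 falls in codon 3: UUU → Phe.
After the substitution the codon is GUU → Val.
Phe ≠ Val, so this is a missense mutation.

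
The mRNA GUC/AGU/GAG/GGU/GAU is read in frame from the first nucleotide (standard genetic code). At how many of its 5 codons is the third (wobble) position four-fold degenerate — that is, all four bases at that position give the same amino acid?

2

Codon 1 GUC (Val): third position 4-fold.
Codon 2 AGU (Ser): third position 2-fold.
Codon 3 GAG (Glu): third position 2-fold.
Codon 4 GGU (Gly): third position 4-fold.
Codon 5 GAU (Asp): third position 2-fold.
Four-fold degenerate third positions: 2.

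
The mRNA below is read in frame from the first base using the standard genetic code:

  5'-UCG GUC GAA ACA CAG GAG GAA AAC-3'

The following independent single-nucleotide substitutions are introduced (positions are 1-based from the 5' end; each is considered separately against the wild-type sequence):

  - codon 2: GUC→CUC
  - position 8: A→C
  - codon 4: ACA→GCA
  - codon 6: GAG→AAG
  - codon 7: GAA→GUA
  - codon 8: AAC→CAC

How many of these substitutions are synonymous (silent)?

Codon 2: GUC (Val) → CUC (Leu) — missense.
Codon 3: GAA (Glu) → GCA (Ala) — missense.
Codon 4: ACA (Thr) → GCA (Ala) — missense.
Codon 6: GAG (Glu) → AAG (Lys) — missense.
Codon 7: GAA (Glu) → GUA (Val) — missense.
Codon 8: AAC (Asn) → CAC (His) — missense.
Synonymous: 0 of 6.

0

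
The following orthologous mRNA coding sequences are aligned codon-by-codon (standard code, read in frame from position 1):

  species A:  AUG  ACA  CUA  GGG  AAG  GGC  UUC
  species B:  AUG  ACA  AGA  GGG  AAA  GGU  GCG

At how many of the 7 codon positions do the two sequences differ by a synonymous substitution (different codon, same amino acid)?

Codon 1: AUG Met / AUG Met — identical.
Codon 2: ACA Thr / ACA Thr — identical.
Codon 3: CUA Leu / AGA Arg — nonsynonymous.
Codon 4: GGG Gly / GGG Gly — identical.
Codon 5: AAG Lys / AAA Lys — synonymous.
Codon 6: GGC Gly / GGU Gly — synonymous.
Codon 7: UUC Phe / GCG Ala — nonsynonymous.
Synonymous differences: 2.

2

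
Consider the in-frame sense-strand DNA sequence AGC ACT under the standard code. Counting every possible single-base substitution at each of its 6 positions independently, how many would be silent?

Codon 1 (AGC, Ser): 1 synonymous substitution.
Codon 2 (ACT, Thr): 3 synonymous substitutions.
Total: 1 + 3 = 4.

4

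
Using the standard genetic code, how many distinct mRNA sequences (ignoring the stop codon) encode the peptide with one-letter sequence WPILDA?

576

Trp: 1 codon.
Pro: 4 codons.
Ile: 3 codons.
Leu: 6 codons.
Asp: 2 codons.
Ala: 4 codons.
1 × 4 × 3 × 6 × 2 × 4 = 576.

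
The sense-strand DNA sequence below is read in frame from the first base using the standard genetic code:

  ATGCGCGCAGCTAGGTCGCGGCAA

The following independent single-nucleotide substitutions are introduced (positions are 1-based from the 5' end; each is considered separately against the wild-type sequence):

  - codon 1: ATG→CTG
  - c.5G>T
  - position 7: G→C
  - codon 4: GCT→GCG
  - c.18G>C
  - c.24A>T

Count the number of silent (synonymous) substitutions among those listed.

Codon 1: ATG (Met) → CTG (Leu) — missense.
Codon 2: CGC (Arg) → CTC (Leu) — missense.
Codon 3: GCA (Ala) → CCA (Pro) — missense.
Codon 4: GCT (Ala) → GCG (Ala) — synonymous.
Codon 6: TCG (Ser) → TCC (Ser) — synonymous.
Codon 8: CAA (Gln) → CAT (His) — missense.
Synonymous: 2 of 6.

2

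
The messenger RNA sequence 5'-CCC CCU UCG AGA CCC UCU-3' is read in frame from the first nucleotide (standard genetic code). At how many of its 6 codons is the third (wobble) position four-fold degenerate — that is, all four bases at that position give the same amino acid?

5

Codon 1 CCC (Pro): third position 4-fold.
Codon 2 CCU (Pro): third position 4-fold.
Codon 3 UCG (Ser): third position 4-fold.
Codon 4 AGA (Arg): third position 2-fold.
Codon 5 CCC (Pro): third position 4-fold.
Codon 6 UCU (Ser): third position 4-fold.
Four-fold degenerate third positions: 5.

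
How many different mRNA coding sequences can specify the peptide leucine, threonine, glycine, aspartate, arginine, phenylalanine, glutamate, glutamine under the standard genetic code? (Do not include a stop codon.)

9216

Leu: 6 codons.
Thr: 4 codons.
Gly: 4 codons.
Asp: 2 codons.
Arg: 6 codons.
Phe: 2 codons.
Glu: 2 codons.
Gln: 2 codons.
6 × 4 × 4 × 2 × 6 × 2 × 2 × 2 = 9216.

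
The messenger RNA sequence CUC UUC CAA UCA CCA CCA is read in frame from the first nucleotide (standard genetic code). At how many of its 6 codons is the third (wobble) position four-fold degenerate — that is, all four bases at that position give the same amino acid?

4

Codon 1 CUC (Leu): third position 4-fold.
Codon 2 UUC (Phe): third position 2-fold.
Codon 3 CAA (Gln): third position 2-fold.
Codon 4 UCA (Ser): third position 4-fold.
Codon 5 CCA (Pro): third position 4-fold.
Codon 6 CCA (Pro): third position 4-fold.
Four-fold degenerate third positions: 4.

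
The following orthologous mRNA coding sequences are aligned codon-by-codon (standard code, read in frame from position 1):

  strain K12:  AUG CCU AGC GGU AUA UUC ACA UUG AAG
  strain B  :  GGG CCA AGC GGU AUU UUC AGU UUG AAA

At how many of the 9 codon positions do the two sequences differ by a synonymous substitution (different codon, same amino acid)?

Codon 1: AUG Met / GGG Gly — nonsynonymous.
Codon 2: CCU Pro / CCA Pro — synonymous.
Codon 3: AGC Ser / AGC Ser — identical.
Codon 4: GGU Gly / GGU Gly — identical.
Codon 5: AUA Ile / AUU Ile — synonymous.
Codon 6: UUC Phe / UUC Phe — identical.
Codon 7: ACA Thr / AGU Ser — nonsynonymous.
Codon 8: UUG Leu / UUG Leu — identical.
Codon 9: AAG Lys / AAA Lys — synonymous.
Synonymous differences: 3.

3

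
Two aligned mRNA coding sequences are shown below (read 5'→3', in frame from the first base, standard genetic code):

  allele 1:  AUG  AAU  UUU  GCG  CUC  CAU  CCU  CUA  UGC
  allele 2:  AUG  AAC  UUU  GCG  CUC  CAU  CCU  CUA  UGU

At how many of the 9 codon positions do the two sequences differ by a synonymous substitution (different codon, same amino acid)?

Codon 1: AUG Met / AUG Met — identical.
Codon 2: AAU Asn / AAC Asn — synonymous.
Codon 3: UUU Phe / UUU Phe — identical.
Codon 4: GCG Ala / GCG Ala — identical.
Codon 5: CUC Leu / CUC Leu — identical.
Codon 6: CAU His / CAU His — identical.
Codon 7: CCU Pro / CCU Pro — identical.
Codon 8: CUA Leu / CUA Leu — identical.
Codon 9: UGC Cys / UGU Cys — synonymous.
Synonymous differences: 2.

2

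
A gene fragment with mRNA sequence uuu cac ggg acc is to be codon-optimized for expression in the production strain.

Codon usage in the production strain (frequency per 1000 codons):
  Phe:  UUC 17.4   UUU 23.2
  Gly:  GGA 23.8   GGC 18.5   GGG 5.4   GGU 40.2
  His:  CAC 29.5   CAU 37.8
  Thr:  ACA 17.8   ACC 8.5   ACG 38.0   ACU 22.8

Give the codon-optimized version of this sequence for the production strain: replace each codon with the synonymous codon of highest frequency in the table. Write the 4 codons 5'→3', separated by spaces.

UUU CAU GGU ACG

Codon 1 (Phe): best is UUU at 23.2.
Codon 2 (His): best is CAU at 37.8.
Codon 3 (Gly): best is GGU at 40.2.
Codon 4 (Thr): best is ACG at 38.0.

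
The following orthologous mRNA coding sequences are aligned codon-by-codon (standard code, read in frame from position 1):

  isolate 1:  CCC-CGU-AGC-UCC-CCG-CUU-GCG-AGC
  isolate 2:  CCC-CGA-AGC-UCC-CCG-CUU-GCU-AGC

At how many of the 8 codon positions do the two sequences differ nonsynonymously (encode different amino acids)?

0

Codon 1: CCC Pro / CCC Pro — identical.
Codon 2: CGU Arg / CGA Arg — synonymous.
Codon 3: AGC Ser / AGC Ser — identical.
Codon 4: UCC Ser / UCC Ser — identical.
Codon 5: CCG Pro / CCG Pro — identical.
Codon 6: CUU Leu / CUU Leu — identical.
Codon 7: GCG Ala / GCU Ala — synonymous.
Codon 8: AGC Ser / AGC Ser — identical.
Nonsynonymous differences: 0.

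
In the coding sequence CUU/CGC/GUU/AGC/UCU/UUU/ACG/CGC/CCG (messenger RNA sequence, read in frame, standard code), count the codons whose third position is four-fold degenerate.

Codon 1 CUU (Leu): third position 4-fold.
Codon 2 CGC (Arg): third position 4-fold.
Codon 3 GUU (Val): third position 4-fold.
Codon 4 AGC (Ser): third position 2-fold.
Codon 5 UCU (Ser): third position 4-fold.
Codon 6 UUU (Phe): third position 2-fold.
Codon 7 ACG (Thr): third position 4-fold.
Codon 8 CGC (Arg): third position 4-fold.
Codon 9 CCG (Pro): third position 4-fold.
Four-fold degenerate third positions: 7.

7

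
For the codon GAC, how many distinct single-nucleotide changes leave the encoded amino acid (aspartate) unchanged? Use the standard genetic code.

1

Position 1: none → 0 synonymous.
Position 2: none → 0 synonymous.
Position 3: GAT → 1 synonymous.
Total: 0 + 0 + 1 = 1.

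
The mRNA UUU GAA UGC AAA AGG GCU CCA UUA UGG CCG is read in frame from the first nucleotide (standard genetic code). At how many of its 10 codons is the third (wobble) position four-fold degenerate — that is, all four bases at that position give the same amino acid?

Codon 1 UUU (Phe): third position 2-fold.
Codon 2 GAA (Glu): third position 2-fold.
Codon 3 UGC (Cys): third position 2-fold.
Codon 4 AAA (Lys): third position 2-fold.
Codon 5 AGG (Arg): third position 2-fold.
Codon 6 GCU (Ala): third position 4-fold.
Codon 7 CCA (Pro): third position 4-fold.
Codon 8 UUA (Leu): third position 2-fold.
Codon 9 UGG (Trp): third position 1-fold.
Codon 10 CCG (Pro): third position 4-fold.
Four-fold degenerate third positions: 3.

3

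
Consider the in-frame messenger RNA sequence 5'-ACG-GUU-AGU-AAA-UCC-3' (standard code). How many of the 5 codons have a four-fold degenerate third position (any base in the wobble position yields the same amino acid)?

3

Codon 1 ACG (Thr): third position 4-fold.
Codon 2 GUU (Val): third position 4-fold.
Codon 3 AGU (Ser): third position 2-fold.
Codon 4 AAA (Lys): third position 2-fold.
Codon 5 UCC (Ser): third position 4-fold.
Four-fold degenerate third positions: 3.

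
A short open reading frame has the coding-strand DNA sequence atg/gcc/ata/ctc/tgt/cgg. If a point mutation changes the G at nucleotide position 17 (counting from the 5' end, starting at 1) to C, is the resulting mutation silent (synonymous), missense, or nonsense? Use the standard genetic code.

missense

Position 17 falls in codon 6: CGG → Arg.
After the substitution the codon is CCG → Pro.
Arg ≠ Pro, so this is a missense mutation.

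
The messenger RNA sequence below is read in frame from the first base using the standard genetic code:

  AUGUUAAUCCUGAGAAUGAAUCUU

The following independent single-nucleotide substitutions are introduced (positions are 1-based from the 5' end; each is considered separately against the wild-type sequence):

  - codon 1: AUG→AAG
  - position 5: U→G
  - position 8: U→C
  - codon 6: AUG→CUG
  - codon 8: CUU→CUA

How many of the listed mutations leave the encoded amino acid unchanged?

1

Codon 1: AUG (Met) → AAG (Lys) — missense.
Codon 2: UUA (Leu) → UGA (Stop) — nonsense.
Codon 3: AUC (Ile) → ACC (Thr) — missense.
Codon 6: AUG (Met) → CUG (Leu) — missense.
Codon 8: CUU (Leu) → CUA (Leu) — synonymous.
Synonymous: 1 of 5.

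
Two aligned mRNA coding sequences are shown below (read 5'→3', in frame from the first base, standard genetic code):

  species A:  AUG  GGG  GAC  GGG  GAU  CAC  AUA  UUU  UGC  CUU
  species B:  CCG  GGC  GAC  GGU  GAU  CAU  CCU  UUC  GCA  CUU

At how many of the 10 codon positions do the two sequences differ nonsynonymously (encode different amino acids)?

Codon 1: AUG Met / CCG Pro — nonsynonymous.
Codon 2: GGG Gly / GGC Gly — synonymous.
Codon 3: GAC Asp / GAC Asp — identical.
Codon 4: GGG Gly / GGU Gly — synonymous.
Codon 5: GAU Asp / GAU Asp — identical.
Codon 6: CAC His / CAU His — synonymous.
Codon 7: AUA Ile / CCU Pro — nonsynonymous.
Codon 8: UUU Phe / UUC Phe — synonymous.
Codon 9: UGC Cys / GCA Ala — nonsynonymous.
Codon 10: CUU Leu / CUU Leu — identical.
Nonsynonymous differences: 3.

3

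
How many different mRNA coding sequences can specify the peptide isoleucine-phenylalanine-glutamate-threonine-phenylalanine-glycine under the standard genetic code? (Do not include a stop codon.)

384

Ile: 3 codons.
Phe: 2 codons.
Glu: 2 codons.
Thr: 4 codons.
Phe: 2 codons.
Gly: 4 codons.
3 × 2 × 2 × 4 × 2 × 4 = 384.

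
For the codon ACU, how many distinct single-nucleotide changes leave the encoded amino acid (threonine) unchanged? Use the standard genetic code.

Position 1: none → 0 synonymous.
Position 2: none → 0 synonymous.
Position 3: ACC, ACA, ACG → 3 synonymous.
Total: 0 + 0 + 3 = 3.

3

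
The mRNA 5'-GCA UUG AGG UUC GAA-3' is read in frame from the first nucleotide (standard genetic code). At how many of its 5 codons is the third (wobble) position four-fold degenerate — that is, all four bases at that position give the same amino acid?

1

Codon 1 GCA (Ala): third position 4-fold.
Codon 2 UUG (Leu): third position 2-fold.
Codon 3 AGG (Arg): third position 2-fold.
Codon 4 UUC (Phe): third position 2-fold.
Codon 5 GAA (Glu): third position 2-fold.
Four-fold degenerate third positions: 1.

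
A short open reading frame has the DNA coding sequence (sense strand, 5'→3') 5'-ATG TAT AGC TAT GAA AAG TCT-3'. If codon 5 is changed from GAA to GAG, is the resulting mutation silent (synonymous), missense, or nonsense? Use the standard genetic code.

Position 15 falls in codon 5: GAA → Glu.
After the substitution the codon is GAG → Glu.
Both encode Glu, so the change is synonymous.

silent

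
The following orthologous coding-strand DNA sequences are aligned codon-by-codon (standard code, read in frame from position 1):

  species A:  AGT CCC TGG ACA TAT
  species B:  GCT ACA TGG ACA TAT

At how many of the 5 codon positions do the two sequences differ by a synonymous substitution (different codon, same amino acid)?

0

Codon 1: AGT Ser / GCT Ala — nonsynonymous.
Codon 2: CCC Pro / ACA Thr — nonsynonymous.
Codon 3: TGG Trp / TGG Trp — identical.
Codon 4: ACA Thr / ACA Thr — identical.
Codon 5: TAT Tyr / TAT Tyr — identical.
Synonymous differences: 0.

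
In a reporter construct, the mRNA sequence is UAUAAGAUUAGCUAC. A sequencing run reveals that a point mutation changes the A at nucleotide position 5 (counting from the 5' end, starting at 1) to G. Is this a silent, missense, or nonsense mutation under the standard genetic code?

Position 5 falls in codon 2: AAG → Lys.
After the substitution the codon is AGG → Arg.
Lys ≠ Arg, so this is a missense mutation.

missense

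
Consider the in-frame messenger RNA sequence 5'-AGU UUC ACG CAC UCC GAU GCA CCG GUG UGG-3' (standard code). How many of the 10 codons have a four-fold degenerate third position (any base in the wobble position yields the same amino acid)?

5

Codon 1 AGU (Ser): third position 2-fold.
Codon 2 UUC (Phe): third position 2-fold.
Codon 3 ACG (Thr): third position 4-fold.
Codon 4 CAC (His): third position 2-fold.
Codon 5 UCC (Ser): third position 4-fold.
Codon 6 GAU (Asp): third position 2-fold.
Codon 7 GCA (Ala): third position 4-fold.
Codon 8 CCG (Pro): third position 4-fold.
Codon 9 GUG (Val): third position 4-fold.
Codon 10 UGG (Trp): third position 1-fold.
Four-fold degenerate third positions: 5.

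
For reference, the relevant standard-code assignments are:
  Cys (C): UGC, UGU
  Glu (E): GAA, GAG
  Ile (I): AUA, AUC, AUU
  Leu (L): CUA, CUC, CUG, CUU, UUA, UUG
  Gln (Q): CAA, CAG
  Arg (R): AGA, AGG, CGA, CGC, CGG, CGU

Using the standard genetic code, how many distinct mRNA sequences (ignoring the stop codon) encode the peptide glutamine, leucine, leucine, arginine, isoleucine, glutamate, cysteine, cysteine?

10368

Gln: 2 codons.
Leu: 6 codons.
Leu: 6 codons.
Arg: 6 codons.
Ile: 3 codons.
Glu: 2 codons.
Cys: 2 codons.
Cys: 2 codons.
2 × 6 × 6 × 6 × 3 × 2 × 2 × 2 = 10368.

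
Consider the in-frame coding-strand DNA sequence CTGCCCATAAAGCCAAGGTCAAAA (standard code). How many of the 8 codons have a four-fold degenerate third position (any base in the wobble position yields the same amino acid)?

Codon 1 CTG (Leu): third position 4-fold.
Codon 2 CCC (Pro): third position 4-fold.
Codon 3 ATA (Ile): third position 3-fold.
Codon 4 AAG (Lys): third position 2-fold.
Codon 5 CCA (Pro): third position 4-fold.
Codon 6 AGG (Arg): third position 2-fold.
Codon 7 TCA (Ser): third position 4-fold.
Codon 8 AAA (Lys): third position 2-fold.
Four-fold degenerate third positions: 4.

4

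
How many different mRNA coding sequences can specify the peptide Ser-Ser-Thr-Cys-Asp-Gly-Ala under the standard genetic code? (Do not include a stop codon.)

9216

Ser: 6 codons.
Ser: 6 codons.
Thr: 4 codons.
Cys: 2 codons.
Asp: 2 codons.
Gly: 4 codons.
Ala: 4 codons.
6 × 6 × 4 × 2 × 2 × 4 × 4 = 9216.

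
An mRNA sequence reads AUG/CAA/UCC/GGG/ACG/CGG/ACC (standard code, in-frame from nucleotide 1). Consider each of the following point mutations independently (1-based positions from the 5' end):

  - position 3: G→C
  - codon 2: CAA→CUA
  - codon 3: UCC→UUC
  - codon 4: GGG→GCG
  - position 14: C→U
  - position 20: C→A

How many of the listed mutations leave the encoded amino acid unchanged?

0

Codon 1: AUG (Met) → AUC (Ile) — missense.
Codon 2: CAA (Gln) → CUA (Leu) — missense.
Codon 3: UCC (Ser) → UUC (Phe) — missense.
Codon 4: GGG (Gly) → GCG (Ala) — missense.
Codon 5: ACG (Thr) → AUG (Met) — missense.
Codon 7: ACC (Thr) → AAC (Asn) — missense.
Synonymous: 0 of 6.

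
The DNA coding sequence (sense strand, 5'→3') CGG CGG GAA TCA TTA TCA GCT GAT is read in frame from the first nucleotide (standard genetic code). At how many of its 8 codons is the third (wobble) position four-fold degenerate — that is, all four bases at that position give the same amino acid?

5

Codon 1 CGG (Arg): third position 4-fold.
Codon 2 CGG (Arg): third position 4-fold.
Codon 3 GAA (Glu): third position 2-fold.
Codon 4 TCA (Ser): third position 4-fold.
Codon 5 TTA (Leu): third position 2-fold.
Codon 6 TCA (Ser): third position 4-fold.
Codon 7 GCT (Ala): third position 4-fold.
Codon 8 GAT (Asp): third position 2-fold.
Four-fold degenerate third positions: 5.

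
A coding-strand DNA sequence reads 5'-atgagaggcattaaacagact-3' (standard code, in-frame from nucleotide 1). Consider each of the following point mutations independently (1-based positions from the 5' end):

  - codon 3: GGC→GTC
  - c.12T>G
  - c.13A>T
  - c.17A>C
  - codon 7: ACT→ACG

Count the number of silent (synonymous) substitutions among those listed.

1

Codon 3: GGC (Gly) → GTC (Val) — missense.
Codon 4: ATT (Ile) → ATG (Met) — missense.
Codon 5: AAA (Lys) → TAA (Stop) — nonsense.
Codon 6: CAG (Gln) → CCG (Pro) — missense.
Codon 7: ACT (Thr) → ACG (Thr) — synonymous.
Synonymous: 1 of 5.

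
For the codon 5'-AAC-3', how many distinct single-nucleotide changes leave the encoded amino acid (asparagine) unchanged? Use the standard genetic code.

1

Position 1: none → 0 synonymous.
Position 2: none → 0 synonymous.
Position 3: AAT → 1 synonymous.
Total: 0 + 0 + 1 = 1.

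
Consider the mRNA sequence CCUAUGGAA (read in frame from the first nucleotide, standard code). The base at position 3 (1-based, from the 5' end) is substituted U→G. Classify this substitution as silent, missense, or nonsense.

silent

Position 3 falls in codon 1: CCU → Pro.
After the substitution the codon is CCG → Pro.
Both encode Pro, so the change is synonymous.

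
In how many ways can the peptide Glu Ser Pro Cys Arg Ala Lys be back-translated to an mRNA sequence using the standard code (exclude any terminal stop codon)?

Glu: 2 codons.
Ser: 6 codons.
Pro: 4 codons.
Cys: 2 codons.
Arg: 6 codons.
Ala: 4 codons.
Lys: 2 codons.
2 × 6 × 4 × 2 × 6 × 4 × 2 = 4608.

4608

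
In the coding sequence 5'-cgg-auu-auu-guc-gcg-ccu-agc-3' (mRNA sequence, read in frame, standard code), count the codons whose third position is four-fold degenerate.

Codon 1 CGG (Arg): third position 4-fold.
Codon 2 AUU (Ile): third position 3-fold.
Codon 3 AUU (Ile): third position 3-fold.
Codon 4 GUC (Val): third position 4-fold.
Codon 5 GCG (Ala): third position 4-fold.
Codon 6 CCU (Pro): third position 4-fold.
Codon 7 AGC (Ser): third position 2-fold.
Four-fold degenerate third positions: 4.

4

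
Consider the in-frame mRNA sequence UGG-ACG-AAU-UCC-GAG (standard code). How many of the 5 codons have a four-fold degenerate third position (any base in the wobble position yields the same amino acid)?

2

Codon 1 UGG (Trp): third position 1-fold.
Codon 2 ACG (Thr): third position 4-fold.
Codon 3 AAU (Asn): third position 2-fold.
Codon 4 UCC (Ser): third position 4-fold.
Codon 5 GAG (Glu): third position 2-fold.
Four-fold degenerate third positions: 2.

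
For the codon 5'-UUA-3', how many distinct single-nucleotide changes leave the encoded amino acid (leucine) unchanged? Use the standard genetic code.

2

Position 1: CUA → 1 synonymous.
Position 2: none → 0 synonymous.
Position 3: UUG → 1 synonymous.
Total: 1 + 0 + 1 = 2.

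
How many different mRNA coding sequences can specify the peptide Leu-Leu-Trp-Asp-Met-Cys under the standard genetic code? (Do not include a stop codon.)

144

Leu: 6 codons.
Leu: 6 codons.
Trp: 1 codon.
Asp: 2 codons.
Met: 1 codon.
Cys: 2 codons.
6 × 6 × 1 × 2 × 1 × 2 = 144.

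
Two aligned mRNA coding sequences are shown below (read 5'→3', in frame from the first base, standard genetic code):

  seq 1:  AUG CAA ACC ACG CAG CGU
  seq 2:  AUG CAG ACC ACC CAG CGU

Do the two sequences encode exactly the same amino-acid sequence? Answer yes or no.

yes

Codon 1: AUG Met / AUG Met — identical.
Codon 2: CAA Gln / CAG Gln — synonymous.
Codon 3: ACC Thr / ACC Thr — identical.
Codon 4: ACG Thr / ACC Thr — synonymous.
Codon 5: CAG Gln / CAG Gln — identical.
Codon 6: CGU Arg / CGU Arg — identical.
Nonsynonymous differences: 0 → same protein.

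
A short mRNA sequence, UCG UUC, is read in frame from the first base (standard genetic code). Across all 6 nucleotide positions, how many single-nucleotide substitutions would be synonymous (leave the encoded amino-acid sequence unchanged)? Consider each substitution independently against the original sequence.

Codon 1 (UCG, Ser): 3 synonymous substitutions.
Codon 2 (UUC, Phe): 1 synonymous substitution.
Total: 3 + 1 = 4.

4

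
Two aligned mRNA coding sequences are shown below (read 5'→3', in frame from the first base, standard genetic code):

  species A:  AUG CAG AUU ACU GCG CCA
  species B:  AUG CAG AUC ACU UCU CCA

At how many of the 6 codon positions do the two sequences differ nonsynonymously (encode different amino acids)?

Codon 1: AUG Met / AUG Met — identical.
Codon 2: CAG Gln / CAG Gln — identical.
Codon 3: AUU Ile / AUC Ile — synonymous.
Codon 4: ACU Thr / ACU Thr — identical.
Codon 5: GCG Ala / UCU Ser — nonsynonymous.
Codon 6: CCA Pro / CCA Pro — identical.
Nonsynonymous differences: 1.

1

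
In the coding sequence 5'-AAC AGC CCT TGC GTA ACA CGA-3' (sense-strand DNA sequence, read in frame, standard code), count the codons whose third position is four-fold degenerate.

4

Codon 1 AAC (Asn): third position 2-fold.
Codon 2 AGC (Ser): third position 2-fold.
Codon 3 CCT (Pro): third position 4-fold.
Codon 4 TGC (Cys): third position 2-fold.
Codon 5 GTA (Val): third position 4-fold.
Codon 6 ACA (Thr): third position 4-fold.
Codon 7 CGA (Arg): third position 4-fold.
Four-fold degenerate third positions: 4.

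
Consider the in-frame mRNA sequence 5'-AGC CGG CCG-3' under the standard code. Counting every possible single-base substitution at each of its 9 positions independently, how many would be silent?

Codon 1 (AGC, Ser): 1 synonymous substitution.
Codon 2 (CGG, Arg): 4 synonymous substitutions.
Codon 3 (CCG, Pro): 3 synonymous substitutions.
Total: 1 + 4 + 3 = 8.

8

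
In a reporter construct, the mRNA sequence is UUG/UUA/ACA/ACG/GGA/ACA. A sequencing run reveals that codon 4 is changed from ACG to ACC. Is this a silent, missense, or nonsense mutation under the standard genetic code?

silent

Position 12 falls in codon 4: ACG → Thr.
After the substitution the codon is ACC → Thr.
Both encode Thr, so the change is synonymous.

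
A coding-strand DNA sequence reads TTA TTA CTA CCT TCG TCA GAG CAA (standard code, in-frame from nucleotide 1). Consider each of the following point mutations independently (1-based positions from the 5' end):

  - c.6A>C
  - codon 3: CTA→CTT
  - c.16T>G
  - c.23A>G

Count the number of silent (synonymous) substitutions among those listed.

Codon 2: TTA (Leu) → TTC (Phe) — missense.
Codon 3: CTA (Leu) → CTT (Leu) — synonymous.
Codon 6: TCA (Ser) → GCA (Ala) — missense.
Codon 8: CAA (Gln) → CGA (Arg) — missense.
Synonymous: 1 of 4.

1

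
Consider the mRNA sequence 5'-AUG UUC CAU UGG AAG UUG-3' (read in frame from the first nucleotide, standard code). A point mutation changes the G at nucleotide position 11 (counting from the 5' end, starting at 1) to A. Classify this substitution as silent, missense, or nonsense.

nonsense

Position 11 falls in codon 4: UGG → Trp.
After the substitution the codon is UAG → Stop.
The new codon is a stop codon, so this is a nonsense mutation.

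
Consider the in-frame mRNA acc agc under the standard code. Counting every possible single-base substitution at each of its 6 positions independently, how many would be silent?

Codon 1 (ACC, Thr): 3 synonymous substitutions.
Codon 2 (AGC, Ser): 1 synonymous substitution.
Total: 3 + 1 = 4.

4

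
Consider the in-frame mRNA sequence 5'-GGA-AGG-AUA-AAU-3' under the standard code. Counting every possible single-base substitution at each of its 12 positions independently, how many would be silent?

8

Codon 1 (GGA, Gly): 3 synonymous substitutions.
Codon 2 (AGG, Arg): 2 synonymous substitutions.
Codon 3 (AUA, Ile): 2 synonymous substitutions.
Codon 4 (AAU, Asn): 1 synonymous substitution.
Total: 3 + 2 + 2 + 1 = 8.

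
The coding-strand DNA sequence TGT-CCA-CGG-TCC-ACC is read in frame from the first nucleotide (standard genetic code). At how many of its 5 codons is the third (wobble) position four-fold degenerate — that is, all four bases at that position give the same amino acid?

4

Codon 1 TGT (Cys): third position 2-fold.
Codon 2 CCA (Pro): third position 4-fold.
Codon 3 CGG (Arg): third position 4-fold.
Codon 4 TCC (Ser): third position 4-fold.
Codon 5 ACC (Thr): third position 4-fold.
Four-fold degenerate third positions: 4.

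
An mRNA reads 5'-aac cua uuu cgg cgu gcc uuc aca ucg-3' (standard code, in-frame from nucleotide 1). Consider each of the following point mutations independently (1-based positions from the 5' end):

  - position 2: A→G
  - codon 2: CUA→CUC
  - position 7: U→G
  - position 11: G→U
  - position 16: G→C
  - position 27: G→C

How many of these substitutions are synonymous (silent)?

2

Codon 1: AAC (Asn) → AGC (Ser) — missense.
Codon 2: CUA (Leu) → CUC (Leu) — synonymous.
Codon 3: UUU (Phe) → GUU (Val) — missense.
Codon 4: CGG (Arg) → CUG (Leu) — missense.
Codon 6: GCC (Ala) → CCC (Pro) — missense.
Codon 9: UCG (Ser) → UCC (Ser) — synonymous.
Synonymous: 2 of 6.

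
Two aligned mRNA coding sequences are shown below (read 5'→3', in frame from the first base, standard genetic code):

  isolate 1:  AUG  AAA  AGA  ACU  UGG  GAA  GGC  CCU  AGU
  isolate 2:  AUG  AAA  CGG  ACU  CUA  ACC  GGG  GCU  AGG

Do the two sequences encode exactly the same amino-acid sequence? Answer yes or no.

no

Codon 1: AUG Met / AUG Met — identical.
Codon 2: AAA Lys / AAA Lys — identical.
Codon 3: AGA Arg / CGG Arg — synonymous.
Codon 4: ACU Thr / ACU Thr — identical.
Codon 5: UGG Trp / CUA Leu — nonsynonymous.
Codon 6: GAA Glu / ACC Thr — nonsynonymous.
Codon 7: GGC Gly / GGG Gly — synonymous.
Codon 8: CCU Pro / GCU Ala — nonsynonymous.
Codon 9: AGU Ser / AGG Arg — nonsynonymous.
Nonsynonymous differences: 4 → different protein.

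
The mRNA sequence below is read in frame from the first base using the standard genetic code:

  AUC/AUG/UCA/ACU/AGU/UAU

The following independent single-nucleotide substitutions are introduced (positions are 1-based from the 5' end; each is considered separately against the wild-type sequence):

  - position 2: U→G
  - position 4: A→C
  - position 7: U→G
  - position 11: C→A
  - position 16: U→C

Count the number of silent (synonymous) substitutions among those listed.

0

Codon 1: AUC (Ile) → AGC (Ser) — missense.
Codon 2: AUG (Met) → CUG (Leu) — missense.
Codon 3: UCA (Ser) → GCA (Ala) — missense.
Codon 4: ACU (Thr) → AAU (Asn) — missense.
Codon 6: UAU (Tyr) → CAU (His) — missense.
Synonymous: 0 of 5.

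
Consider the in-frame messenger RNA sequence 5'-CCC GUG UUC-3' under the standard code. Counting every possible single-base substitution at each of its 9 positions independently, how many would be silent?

Codon 1 (CCC, Pro): 3 synonymous substitutions.
Codon 2 (GUG, Val): 3 synonymous substitutions.
Codon 3 (UUC, Phe): 1 synonymous substitution.
Total: 3 + 3 + 1 = 7.

7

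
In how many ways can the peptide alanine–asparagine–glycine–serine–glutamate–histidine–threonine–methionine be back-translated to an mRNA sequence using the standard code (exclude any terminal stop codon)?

3072

Ala: 4 codons.
Asn: 2 codons.
Gly: 4 codons.
Ser: 6 codons.
Glu: 2 codons.
His: 2 codons.
Thr: 4 codons.
Met: 1 codon.
4 × 2 × 4 × 6 × 2 × 2 × 4 × 1 = 3072.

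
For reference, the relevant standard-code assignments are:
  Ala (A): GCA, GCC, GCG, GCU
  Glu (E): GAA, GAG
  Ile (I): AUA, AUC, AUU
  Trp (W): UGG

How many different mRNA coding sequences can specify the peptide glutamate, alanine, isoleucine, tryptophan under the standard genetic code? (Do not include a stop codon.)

Glu: 2 codons.
Ala: 4 codons.
Ile: 3 codons.
Trp: 1 codon.
2 × 4 × 3 × 1 = 24.

24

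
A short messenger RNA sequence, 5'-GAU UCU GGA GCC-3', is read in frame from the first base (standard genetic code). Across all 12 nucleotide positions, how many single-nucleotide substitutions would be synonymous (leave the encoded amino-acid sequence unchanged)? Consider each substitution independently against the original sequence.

Codon 1 (GAU, Asp): 1 synonymous substitution.
Codon 2 (UCU, Ser): 3 synonymous substitutions.
Codon 3 (GGA, Gly): 3 synonymous substitutions.
Codon 4 (GCC, Ala): 3 synonymous substitutions.
Total: 1 + 3 + 3 + 3 = 10.

10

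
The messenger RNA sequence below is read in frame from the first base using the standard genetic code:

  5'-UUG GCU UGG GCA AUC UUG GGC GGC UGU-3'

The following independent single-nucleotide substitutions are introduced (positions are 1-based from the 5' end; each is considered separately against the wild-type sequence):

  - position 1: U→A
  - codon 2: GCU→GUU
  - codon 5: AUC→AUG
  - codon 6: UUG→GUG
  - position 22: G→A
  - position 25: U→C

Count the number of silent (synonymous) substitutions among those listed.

0

Codon 1: UUG (Leu) → AUG (Met) — missense.
Codon 2: GCU (Ala) → GUU (Val) — missense.
Codon 5: AUC (Ile) → AUG (Met) — missense.
Codon 6: UUG (Leu) → GUG (Val) — missense.
Codon 8: GGC (Gly) → AGC (Ser) — missense.
Codon 9: UGU (Cys) → CGU (Arg) — missense.
Synonymous: 0 of 6.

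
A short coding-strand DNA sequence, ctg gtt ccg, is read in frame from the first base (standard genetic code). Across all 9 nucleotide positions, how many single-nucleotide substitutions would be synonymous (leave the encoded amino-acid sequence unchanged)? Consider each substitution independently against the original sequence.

10

Codon 1 (CTG, Leu): 4 synonymous substitutions.
Codon 2 (GTT, Val): 3 synonymous substitutions.
Codon 3 (CCG, Pro): 3 synonymous substitutions.
Total: 4 + 3 + 3 = 10.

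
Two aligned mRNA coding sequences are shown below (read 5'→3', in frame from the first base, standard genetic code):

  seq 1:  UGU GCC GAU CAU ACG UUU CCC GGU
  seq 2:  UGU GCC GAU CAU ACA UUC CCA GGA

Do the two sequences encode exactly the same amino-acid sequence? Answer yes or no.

Codon 1: UGU Cys / UGU Cys — identical.
Codon 2: GCC Ala / GCC Ala — identical.
Codon 3: GAU Asp / GAU Asp — identical.
Codon 4: CAU His / CAU His — identical.
Codon 5: ACG Thr / ACA Thr — synonymous.
Codon 6: UUU Phe / UUC Phe — synonymous.
Codon 7: CCC Pro / CCA Pro — synonymous.
Codon 8: GGU Gly / GGA Gly — synonymous.
Nonsynonymous differences: 0 → same protein.

yes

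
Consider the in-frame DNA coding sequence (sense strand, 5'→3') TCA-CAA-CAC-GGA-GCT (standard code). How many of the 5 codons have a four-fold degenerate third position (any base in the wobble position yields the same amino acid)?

3

Codon 1 TCA (Ser): third position 4-fold.
Codon 2 CAA (Gln): third position 2-fold.
Codon 3 CAC (His): third position 2-fold.
Codon 4 GGA (Gly): third position 4-fold.
Codon 5 GCT (Ala): third position 4-fold.
Four-fold degenerate third positions: 3.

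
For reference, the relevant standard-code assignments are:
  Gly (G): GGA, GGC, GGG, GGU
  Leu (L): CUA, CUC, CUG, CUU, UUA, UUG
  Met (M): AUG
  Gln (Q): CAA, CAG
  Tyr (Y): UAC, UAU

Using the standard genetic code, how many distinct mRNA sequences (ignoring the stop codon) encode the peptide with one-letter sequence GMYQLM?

96

Gly: 4 codons.
Met: 1 codon.
Tyr: 2 codons.
Gln: 2 codons.
Leu: 6 codons.
Met: 1 codon.
4 × 1 × 2 × 2 × 6 × 1 = 96.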